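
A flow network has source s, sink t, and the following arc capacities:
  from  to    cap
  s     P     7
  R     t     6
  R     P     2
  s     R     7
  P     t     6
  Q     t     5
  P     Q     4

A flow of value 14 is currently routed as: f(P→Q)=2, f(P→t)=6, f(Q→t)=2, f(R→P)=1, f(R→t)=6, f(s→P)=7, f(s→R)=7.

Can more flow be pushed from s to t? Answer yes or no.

No

Residual reachable from s: {s}; t is not reachable.
Saturated cut: s→R, s→P with total capacity 14 = current flow value. Flow is maximum.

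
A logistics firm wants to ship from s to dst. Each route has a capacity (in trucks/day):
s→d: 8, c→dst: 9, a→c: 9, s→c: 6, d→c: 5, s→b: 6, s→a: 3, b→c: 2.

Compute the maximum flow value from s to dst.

Augment s→c→dst: bottleneck 6. Total 6.
Augment s→d→c→dst: bottleneck 3. Total 9.
No augmenting path remains in the residual graph.

9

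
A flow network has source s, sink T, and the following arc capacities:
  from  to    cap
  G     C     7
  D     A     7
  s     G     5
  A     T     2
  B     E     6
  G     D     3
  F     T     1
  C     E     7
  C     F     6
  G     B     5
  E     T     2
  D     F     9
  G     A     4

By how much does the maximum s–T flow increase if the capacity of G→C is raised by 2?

0

Original max flow = 5.
Edge G→C does not cross the min cut (source side {s}), so extra capacity there cannot help.
New max flow = 5. Increase = 0.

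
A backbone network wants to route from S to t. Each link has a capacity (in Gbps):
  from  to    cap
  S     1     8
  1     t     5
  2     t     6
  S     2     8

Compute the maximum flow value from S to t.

11

Augment S->2->t: bottleneck 6. Total 6.
Augment S->1->t: bottleneck 5. Total 11.
No augmenting path remains in the residual graph.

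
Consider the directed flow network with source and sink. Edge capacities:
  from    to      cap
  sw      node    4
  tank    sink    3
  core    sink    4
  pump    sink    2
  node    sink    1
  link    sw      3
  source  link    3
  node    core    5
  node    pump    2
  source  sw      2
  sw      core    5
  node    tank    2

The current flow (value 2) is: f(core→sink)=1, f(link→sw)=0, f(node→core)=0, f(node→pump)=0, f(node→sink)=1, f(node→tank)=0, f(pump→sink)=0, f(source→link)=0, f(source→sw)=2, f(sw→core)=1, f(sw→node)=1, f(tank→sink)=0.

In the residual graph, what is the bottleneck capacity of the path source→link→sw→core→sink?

3

Residual capacities along the path: source→link: 3, link→sw: 3, sw→core: 4, core→sink: 3.
Minimum is 3.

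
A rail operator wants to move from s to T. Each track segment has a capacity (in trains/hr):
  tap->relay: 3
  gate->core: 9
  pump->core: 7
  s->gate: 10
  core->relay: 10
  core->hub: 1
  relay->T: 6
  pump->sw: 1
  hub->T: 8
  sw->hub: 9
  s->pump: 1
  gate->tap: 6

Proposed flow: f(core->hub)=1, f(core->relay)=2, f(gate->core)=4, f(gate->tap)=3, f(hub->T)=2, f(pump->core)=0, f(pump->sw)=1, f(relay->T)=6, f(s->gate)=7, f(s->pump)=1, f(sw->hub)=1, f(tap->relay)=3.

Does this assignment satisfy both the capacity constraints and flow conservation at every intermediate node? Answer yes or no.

Conservation fails at core: inflow 4 ≠ outflow 3.

No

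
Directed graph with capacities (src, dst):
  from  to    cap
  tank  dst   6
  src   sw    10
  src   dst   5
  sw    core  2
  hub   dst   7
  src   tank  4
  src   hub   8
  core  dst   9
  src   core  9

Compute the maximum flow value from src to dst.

Augment src→dst: bottleneck 5. Total 5.
Augment src→tank→dst: bottleneck 4. Total 9.
Augment src→hub→dst: bottleneck 7. Total 16.
Augment src→core→dst: bottleneck 9. Total 25.
No augmenting path remains in the residual graph.

25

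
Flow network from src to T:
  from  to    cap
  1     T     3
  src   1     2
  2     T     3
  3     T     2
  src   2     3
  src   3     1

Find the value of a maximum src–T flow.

6

Augment src->1->T: bottleneck 2. Total 2.
Augment src->3->T: bottleneck 1. Total 3.
Augment src->2->T: bottleneck 3. Total 6.
No augmenting path remains in the residual graph.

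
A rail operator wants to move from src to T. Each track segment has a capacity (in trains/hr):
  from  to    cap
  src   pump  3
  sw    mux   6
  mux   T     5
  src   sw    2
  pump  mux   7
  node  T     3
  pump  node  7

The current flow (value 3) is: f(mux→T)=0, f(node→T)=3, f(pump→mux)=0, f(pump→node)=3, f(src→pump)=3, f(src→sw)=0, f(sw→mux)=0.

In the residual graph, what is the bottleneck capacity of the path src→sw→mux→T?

2

Residual capacities along the path: src→sw: 2, sw→mux: 6, mux→T: 5.
Minimum is 2.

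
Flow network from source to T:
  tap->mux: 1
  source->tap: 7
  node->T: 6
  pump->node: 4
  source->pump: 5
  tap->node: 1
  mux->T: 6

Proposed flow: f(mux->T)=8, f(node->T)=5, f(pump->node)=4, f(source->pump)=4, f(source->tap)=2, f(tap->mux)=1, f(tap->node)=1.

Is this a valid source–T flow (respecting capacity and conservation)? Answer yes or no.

Capacity violated on mux->T: flow 8 > capacity 6.

No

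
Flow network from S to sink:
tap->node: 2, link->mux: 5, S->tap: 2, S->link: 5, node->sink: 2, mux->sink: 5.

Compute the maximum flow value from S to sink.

7

Augment S->link->mux->sink: bottleneck 5. Total 5.
Augment S->tap->node->sink: bottleneck 2. Total 7.
No augmenting path remains in the residual graph.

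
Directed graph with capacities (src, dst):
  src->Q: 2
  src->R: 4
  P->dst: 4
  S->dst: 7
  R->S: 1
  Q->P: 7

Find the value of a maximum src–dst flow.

Augment src->R->S->dst: bottleneck 1. Total 1.
Augment src->Q->P->dst: bottleneck 2. Total 3.
No augmenting path remains in the residual graph.

3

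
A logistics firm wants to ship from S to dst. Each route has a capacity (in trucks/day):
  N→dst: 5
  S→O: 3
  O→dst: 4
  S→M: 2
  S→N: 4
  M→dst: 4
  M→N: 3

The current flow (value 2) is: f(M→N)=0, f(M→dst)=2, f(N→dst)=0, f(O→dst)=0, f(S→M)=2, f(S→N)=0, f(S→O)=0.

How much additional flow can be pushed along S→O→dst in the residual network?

Residual capacities along the path: S→O: 3, O→dst: 4.
Minimum is 3.

3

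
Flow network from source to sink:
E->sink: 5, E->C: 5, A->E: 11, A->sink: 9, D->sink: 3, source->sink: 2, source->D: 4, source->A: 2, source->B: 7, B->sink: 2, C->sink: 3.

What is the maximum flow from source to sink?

Augment source->sink: bottleneck 2. Total 2.
Augment source->B->sink: bottleneck 2. Total 4.
Augment source->A->sink: bottleneck 2. Total 6.
Augment source->D->sink: bottleneck 3. Total 9.
No augmenting path remains in the residual graph.

9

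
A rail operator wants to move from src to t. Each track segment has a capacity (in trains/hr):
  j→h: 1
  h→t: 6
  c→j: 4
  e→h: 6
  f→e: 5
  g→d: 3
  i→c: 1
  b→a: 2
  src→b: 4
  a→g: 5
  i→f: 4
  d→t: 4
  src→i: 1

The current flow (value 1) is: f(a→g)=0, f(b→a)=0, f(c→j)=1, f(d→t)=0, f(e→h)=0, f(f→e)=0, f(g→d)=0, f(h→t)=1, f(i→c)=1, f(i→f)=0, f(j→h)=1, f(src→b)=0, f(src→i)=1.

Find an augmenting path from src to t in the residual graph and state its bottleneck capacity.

Residual along src→b→a→g→d→t: src→b: 4, b→a: 2, a→g: 5, g→d: 3, d→t: 4.
Bottleneck = min = 2.

src→b→a→g→d→t, bottleneck 2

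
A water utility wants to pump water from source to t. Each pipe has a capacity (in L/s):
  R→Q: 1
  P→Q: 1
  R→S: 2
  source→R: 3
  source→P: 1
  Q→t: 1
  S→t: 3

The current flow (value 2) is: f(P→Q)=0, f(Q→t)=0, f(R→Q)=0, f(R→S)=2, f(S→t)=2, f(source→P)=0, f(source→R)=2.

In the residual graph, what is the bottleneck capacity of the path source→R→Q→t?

Residual capacities along the path: source→R: 1, R→Q: 1, Q→t: 1.
Minimum is 1.

1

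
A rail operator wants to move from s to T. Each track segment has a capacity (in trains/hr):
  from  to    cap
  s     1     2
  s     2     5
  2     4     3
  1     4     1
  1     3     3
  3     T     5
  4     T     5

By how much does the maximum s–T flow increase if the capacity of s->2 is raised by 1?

0

Original max flow = 5.
Edge s->2 does not cross the min cut (source side {2, s}), so extra capacity there cannot help.
New max flow = 5. Increase = 0.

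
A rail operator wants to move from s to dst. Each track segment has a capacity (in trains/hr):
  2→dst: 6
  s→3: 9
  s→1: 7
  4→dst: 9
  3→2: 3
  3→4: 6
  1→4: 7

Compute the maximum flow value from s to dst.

12

Augment s→1→4→dst: bottleneck 7. Total 7.
Augment s→3→4→dst: bottleneck 2. Total 9.
Augment s→3→2→dst: bottleneck 3. Total 12.
No augmenting path remains in the residual graph.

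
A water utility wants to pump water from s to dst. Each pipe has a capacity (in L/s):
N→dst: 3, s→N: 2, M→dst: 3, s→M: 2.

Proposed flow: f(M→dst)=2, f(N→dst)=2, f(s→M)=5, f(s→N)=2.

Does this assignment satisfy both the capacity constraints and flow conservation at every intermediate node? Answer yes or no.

Capacity violated on s→M: flow 5 > capacity 2.

No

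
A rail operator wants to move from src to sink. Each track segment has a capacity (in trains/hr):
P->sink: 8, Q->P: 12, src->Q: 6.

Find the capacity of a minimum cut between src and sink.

6

Max flow = 6 (via 1 augmenting path).
In the residual at optimum, the set reachable from src is {src}.
Cut edges: src->Q (cap 6). Sum = 6.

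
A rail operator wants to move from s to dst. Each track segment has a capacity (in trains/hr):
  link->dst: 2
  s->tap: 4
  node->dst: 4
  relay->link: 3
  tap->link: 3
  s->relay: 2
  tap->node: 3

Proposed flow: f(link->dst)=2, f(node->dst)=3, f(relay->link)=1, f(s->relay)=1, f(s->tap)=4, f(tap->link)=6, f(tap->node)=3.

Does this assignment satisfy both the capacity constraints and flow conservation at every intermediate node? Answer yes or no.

No

Capacity violated on tap->link: flow 6 > capacity 3.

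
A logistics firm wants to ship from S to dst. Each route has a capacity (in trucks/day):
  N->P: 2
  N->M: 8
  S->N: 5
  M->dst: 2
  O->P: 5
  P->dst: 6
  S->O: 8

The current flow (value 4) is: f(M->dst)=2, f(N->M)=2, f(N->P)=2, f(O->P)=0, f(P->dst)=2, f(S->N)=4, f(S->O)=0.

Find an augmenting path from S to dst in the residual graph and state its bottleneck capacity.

S->O->P->dst, bottleneck 4

Residual along S->O->P->dst: S->O: 8, O->P: 5, P->dst: 4.
Bottleneck = min = 4.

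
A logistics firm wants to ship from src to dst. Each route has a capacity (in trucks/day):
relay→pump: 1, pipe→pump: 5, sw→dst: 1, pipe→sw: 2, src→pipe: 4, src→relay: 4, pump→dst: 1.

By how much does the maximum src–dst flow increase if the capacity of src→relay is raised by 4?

Original max flow = 2.
Edge src→relay does not cross the min cut (source side {pipe, pump, relay, src, sw}), so extra capacity there cannot help.
New max flow = 2. Increase = 0.

0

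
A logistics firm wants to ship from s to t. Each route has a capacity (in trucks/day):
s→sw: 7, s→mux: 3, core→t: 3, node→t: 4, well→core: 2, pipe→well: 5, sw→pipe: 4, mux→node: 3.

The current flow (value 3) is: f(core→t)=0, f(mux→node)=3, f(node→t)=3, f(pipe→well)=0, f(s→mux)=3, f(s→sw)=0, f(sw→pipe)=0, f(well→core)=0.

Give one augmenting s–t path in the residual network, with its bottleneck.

s→sw→pipe→well→core→t, bottleneck 2

Residual along s→sw→pipe→well→core→t: s→sw: 7, sw→pipe: 4, pipe→well: 5, well→core: 2, core→t: 3.
Bottleneck = min = 2.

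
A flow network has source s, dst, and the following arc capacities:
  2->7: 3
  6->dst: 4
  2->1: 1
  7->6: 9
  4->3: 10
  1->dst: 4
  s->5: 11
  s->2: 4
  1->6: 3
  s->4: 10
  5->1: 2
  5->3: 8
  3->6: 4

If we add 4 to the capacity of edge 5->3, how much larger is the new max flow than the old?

Original max flow = 7.
Edge 5->3 does not cross the min cut (source side {2, 3, 4, 5, 6, 7, s}), so extra capacity there cannot help.
New max flow = 7. Increase = 0.

0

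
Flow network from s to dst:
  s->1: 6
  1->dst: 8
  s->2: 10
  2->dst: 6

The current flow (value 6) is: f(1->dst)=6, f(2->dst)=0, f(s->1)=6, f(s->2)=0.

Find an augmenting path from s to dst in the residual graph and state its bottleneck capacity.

Residual along s->2->dst: s->2: 10, 2->dst: 6.
Bottleneck = min = 6.

s->2->dst, bottleneck 6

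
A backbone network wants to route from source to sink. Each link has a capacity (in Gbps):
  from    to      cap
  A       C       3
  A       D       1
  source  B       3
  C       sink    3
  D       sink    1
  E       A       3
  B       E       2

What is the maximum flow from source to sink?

Augment source->B->E->A->D->sink: bottleneck 1. Total 1.
Augment source->B->E->A->C->sink: bottleneck 1. Total 2.
No augmenting path remains in the residual graph.

2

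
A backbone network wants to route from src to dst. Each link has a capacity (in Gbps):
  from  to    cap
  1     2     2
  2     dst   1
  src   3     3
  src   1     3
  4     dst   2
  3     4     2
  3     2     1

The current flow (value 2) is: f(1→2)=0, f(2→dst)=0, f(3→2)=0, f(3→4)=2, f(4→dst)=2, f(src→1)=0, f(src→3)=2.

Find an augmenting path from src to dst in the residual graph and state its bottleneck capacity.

src→3→2→dst, bottleneck 1

Residual along src→3→2→dst: src→3: 1, 3→2: 1, 2→dst: 1.
Bottleneck = min = 1.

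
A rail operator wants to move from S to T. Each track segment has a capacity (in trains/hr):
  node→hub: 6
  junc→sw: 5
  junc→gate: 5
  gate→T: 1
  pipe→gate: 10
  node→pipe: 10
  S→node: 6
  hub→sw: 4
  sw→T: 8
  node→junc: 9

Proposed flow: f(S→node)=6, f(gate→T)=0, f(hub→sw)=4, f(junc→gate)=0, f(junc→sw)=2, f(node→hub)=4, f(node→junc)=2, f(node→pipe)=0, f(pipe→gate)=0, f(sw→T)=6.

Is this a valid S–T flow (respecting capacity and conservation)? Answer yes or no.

Every edge has 0 ≤ f(e) ≤ cap(e).
At each intermediate node, inflow equals outflow.

Yes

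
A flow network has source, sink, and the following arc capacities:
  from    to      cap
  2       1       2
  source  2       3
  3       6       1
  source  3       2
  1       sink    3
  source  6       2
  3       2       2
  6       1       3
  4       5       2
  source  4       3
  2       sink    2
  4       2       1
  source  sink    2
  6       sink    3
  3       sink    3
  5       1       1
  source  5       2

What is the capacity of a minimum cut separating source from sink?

Max flow = 11 (via 7 augmenting paths).
In the residual at optimum, the set reachable from source is {4, 5, source}.
Cut edges: source→3 (cap 2), source→6 (cap 2), source→2 (cap 3), source→sink (cap 2), 4→2 (cap 1), 5→1 (cap 1). Sum = 11.

11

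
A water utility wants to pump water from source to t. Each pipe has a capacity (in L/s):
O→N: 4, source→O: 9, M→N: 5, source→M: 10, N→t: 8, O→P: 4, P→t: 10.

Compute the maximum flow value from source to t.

12

Augment source→M→N→t: bottleneck 5. Total 5.
Augment source→O→N→t: bottleneck 3. Total 8.
Augment source→O→P→t: bottleneck 4. Total 12.
No augmenting path remains in the residual graph.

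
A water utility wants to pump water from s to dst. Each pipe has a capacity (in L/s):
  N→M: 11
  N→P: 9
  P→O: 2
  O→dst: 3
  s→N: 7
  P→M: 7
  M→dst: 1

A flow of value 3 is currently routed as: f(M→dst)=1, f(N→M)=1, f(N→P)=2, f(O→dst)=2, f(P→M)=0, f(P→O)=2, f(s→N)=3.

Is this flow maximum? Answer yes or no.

Residual reachable from s: {M, N, P, s}; dst is not reachable.
Saturated cut: P→O, M→dst with total capacity 3 = current flow value. Flow is maximum.

Yes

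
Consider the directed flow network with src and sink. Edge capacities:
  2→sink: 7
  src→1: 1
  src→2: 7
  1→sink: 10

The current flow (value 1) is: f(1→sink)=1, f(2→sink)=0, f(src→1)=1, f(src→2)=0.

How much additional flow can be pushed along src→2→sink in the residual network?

Residual capacities along the path: src→2: 7, 2→sink: 7.
Minimum is 7.

7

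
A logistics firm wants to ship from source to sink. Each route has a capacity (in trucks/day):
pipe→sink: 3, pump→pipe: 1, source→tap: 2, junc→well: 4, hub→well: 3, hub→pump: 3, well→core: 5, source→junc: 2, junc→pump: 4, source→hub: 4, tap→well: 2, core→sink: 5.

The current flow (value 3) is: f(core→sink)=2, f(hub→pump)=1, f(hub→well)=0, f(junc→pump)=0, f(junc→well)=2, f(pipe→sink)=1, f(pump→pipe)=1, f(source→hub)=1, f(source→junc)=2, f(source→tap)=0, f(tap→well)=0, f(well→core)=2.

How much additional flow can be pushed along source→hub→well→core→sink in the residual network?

3

Residual capacities along the path: source→hub: 3, hub→well: 3, well→core: 3, core→sink: 3.
Minimum is 3.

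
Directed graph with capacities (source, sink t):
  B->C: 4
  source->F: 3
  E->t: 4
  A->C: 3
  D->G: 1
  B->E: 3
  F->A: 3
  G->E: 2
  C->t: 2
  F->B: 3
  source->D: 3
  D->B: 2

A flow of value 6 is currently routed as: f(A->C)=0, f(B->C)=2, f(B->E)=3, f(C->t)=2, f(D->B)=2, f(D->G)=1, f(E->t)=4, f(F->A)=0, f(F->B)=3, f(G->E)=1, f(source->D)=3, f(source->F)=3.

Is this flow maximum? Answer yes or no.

Yes

Residual reachable from source: {source}; t is not reachable.
Saturated cut: source->D, source->F with total capacity 6 = current flow value. Flow is maximum.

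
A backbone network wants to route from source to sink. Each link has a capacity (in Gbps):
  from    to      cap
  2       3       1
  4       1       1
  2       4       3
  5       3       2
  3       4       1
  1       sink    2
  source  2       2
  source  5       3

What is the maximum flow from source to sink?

Augment source->2->4->1->sink: bottleneck 1. Total 1.
No augmenting path remains in the residual graph.

1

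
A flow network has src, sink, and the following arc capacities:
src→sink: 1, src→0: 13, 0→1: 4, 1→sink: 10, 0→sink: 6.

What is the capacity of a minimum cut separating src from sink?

Max flow = 11 (via 3 augmenting paths).
In the residual at optimum, the set reachable from src is {0, src}.
Cut edges: src→sink (cap 1), 0→1 (cap 4), 0→sink (cap 6). Sum = 11.

11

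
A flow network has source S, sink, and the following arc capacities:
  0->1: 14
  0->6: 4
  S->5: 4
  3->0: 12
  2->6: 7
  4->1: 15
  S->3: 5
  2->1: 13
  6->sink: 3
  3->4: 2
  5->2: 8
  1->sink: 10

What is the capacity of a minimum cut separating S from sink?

Max flow = 9 (via 2 augmenting paths).
In the residual at optimum, the set reachable from S is {S}.
Cut edges: S->5 (cap 4), S->3 (cap 5). Sum = 9.

9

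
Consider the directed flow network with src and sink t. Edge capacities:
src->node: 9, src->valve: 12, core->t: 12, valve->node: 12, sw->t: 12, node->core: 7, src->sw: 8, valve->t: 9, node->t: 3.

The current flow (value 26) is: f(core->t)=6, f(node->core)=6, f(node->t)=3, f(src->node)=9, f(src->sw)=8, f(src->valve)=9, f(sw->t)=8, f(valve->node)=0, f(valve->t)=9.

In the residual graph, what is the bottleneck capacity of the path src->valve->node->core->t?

1

Residual capacities along the path: src->valve: 3, valve->node: 12, node->core: 1, core->t: 6.
Minimum is 1.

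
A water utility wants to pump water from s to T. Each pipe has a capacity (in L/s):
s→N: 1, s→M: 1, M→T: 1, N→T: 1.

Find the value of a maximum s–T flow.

Augment s→M→T: bottleneck 1. Total 1.
Augment s→N→T: bottleneck 1. Total 2.
No augmenting path remains in the residual graph.

2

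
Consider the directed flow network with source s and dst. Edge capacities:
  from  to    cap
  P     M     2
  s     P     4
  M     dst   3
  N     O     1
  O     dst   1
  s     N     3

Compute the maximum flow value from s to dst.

Augment s→P→M→dst: bottleneck 2. Total 2.
Augment s→N→O→dst: bottleneck 1. Total 3.
No augmenting path remains in the residual graph.

3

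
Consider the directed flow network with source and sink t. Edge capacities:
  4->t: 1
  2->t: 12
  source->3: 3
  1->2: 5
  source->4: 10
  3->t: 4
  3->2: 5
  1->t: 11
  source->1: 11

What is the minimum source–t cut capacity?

Max flow = 15 (via 3 augmenting paths).
In the residual at optimum, the set reachable from source is {4, source}.
Cut edges: source->3 (cap 3), source->1 (cap 11), 4->t (cap 1). Sum = 15.

15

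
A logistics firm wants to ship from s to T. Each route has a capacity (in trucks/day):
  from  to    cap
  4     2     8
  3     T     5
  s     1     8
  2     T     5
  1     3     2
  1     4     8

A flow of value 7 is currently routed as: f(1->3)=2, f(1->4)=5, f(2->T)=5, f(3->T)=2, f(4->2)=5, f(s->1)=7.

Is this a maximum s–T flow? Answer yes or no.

Residual reachable from s: {1, 2, 4, s}; T is not reachable.
Saturated cut: 1->3, 2->T with total capacity 7 = current flow value. Flow is maximum.

Yes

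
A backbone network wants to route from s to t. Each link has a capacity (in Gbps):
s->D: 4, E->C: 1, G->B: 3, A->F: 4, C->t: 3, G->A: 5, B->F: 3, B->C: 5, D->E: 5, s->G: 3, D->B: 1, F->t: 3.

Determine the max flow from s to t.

Augment s->D->E->C->t: bottleneck 1. Total 1.
Augment s->D->B->C->t: bottleneck 1. Total 2.
Augment s->G->B->C->t: bottleneck 1. Total 3.
Augment s->G->B->F->t: bottleneck 2. Total 5.
No augmenting path remains in the residual graph.

5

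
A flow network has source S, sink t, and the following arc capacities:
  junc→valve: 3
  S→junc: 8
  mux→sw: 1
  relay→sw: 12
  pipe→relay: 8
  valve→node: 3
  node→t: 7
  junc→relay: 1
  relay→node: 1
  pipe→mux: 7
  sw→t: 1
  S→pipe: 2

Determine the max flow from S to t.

Augment S→junc→valve→node→t: bottleneck 3. Total 3.
Augment S→junc→relay→node→t: bottleneck 1. Total 4.
Augment S→pipe→relay→sw→t: bottleneck 1. Total 5.
No augmenting path remains in the residual graph.

5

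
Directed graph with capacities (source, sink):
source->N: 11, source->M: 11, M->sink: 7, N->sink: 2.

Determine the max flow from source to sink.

9

Augment source->N->sink: bottleneck 2. Total 2.
Augment source->M->sink: bottleneck 7. Total 9.
No augmenting path remains in the residual graph.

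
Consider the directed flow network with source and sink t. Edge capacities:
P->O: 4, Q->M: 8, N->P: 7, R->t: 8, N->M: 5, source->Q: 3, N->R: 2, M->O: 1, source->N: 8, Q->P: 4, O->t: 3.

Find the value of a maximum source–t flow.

Augment source->N->R->t: bottleneck 2. Total 2.
Augment source->N->P->O->t: bottleneck 3. Total 5.
No augmenting path remains in the residual graph.

5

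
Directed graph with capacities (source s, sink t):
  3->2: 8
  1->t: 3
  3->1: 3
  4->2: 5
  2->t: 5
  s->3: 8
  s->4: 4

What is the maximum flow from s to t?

8

Augment s->3->1->t: bottleneck 3. Total 3.
Augment s->3->2->t: bottleneck 5. Total 8.
No augmenting path remains in the residual graph.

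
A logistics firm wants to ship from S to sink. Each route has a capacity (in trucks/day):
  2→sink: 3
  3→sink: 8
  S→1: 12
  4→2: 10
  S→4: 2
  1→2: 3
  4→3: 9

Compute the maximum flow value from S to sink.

5

Augment S→1→2→sink: bottleneck 3. Total 3.
Augment S→4→3→sink: bottleneck 2. Total 5.
No augmenting path remains in the residual graph.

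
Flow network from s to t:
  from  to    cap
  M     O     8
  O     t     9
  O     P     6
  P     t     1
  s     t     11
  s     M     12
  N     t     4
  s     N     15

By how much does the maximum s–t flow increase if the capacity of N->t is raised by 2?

2

Original max flow = 23.
After raising cap(N->t), augmenting paths through that edge carry 2 more units.
New max flow = 25. Increase = 2.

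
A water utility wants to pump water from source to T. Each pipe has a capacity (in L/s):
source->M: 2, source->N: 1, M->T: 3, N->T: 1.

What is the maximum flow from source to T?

3

Augment source->M->T: bottleneck 2. Total 2.
Augment source->N->T: bottleneck 1. Total 3.
No augmenting path remains in the residual graph.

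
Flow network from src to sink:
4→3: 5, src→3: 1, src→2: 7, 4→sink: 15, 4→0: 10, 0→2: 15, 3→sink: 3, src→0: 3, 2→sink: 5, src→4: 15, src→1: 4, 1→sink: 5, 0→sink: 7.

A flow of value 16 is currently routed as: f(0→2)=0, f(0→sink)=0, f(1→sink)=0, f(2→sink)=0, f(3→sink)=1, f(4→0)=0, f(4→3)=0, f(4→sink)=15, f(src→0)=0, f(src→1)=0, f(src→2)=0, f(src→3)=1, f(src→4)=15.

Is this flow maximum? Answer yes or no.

No

Residual path src→1→sink has bottleneck 4 > 0.
Pushing 4 along it raises the flow to 20, so the given flow is not maximum.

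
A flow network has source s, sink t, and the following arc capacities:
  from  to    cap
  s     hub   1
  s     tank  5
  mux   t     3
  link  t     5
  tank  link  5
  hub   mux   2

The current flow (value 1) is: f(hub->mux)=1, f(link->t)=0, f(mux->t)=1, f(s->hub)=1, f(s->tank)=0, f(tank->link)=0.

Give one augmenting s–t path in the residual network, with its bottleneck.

s->tank->link->t, bottleneck 5

Residual along s->tank->link->t: s->tank: 5, tank->link: 5, link->t: 5.
Bottleneck = min = 5.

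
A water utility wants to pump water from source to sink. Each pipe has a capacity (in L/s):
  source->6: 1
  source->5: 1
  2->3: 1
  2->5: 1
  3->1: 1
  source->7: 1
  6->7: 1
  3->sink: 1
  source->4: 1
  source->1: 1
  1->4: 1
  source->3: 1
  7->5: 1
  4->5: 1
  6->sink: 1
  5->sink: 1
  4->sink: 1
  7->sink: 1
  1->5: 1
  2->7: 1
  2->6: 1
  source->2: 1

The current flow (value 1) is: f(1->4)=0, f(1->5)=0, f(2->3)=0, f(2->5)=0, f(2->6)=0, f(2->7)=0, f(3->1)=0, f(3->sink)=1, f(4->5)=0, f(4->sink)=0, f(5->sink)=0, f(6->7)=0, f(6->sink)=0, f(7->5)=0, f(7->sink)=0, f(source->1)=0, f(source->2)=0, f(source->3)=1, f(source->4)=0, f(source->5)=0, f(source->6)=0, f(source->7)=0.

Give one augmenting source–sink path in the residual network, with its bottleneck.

source->6->sink, bottleneck 1

Residual along source->6->sink: source->6: 1, 6->sink: 1.
Bottleneck = min = 1.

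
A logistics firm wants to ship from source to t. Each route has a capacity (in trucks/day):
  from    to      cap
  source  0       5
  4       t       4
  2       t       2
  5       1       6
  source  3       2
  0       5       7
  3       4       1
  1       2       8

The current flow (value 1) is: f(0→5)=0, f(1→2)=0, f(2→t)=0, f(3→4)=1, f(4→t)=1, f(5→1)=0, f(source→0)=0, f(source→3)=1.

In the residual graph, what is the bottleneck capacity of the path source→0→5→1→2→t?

Residual capacities along the path: source→0: 5, 0→5: 7, 5→1: 6, 1→2: 8, 2→t: 2.
Minimum is 2.

2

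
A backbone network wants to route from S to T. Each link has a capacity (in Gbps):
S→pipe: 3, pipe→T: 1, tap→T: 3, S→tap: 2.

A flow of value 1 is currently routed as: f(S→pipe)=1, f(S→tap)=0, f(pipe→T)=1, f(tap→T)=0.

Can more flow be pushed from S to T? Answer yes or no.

Yes

Residual path S→tap→T has bottleneck 2 > 0.
Pushing 2 along it raises the flow to 3, so the given flow is not maximum.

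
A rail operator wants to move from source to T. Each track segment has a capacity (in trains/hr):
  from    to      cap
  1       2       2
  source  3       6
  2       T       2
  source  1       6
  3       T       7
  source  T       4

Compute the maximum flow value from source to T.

12

Augment source->T: bottleneck 4. Total 4.
Augment source->3->T: bottleneck 6. Total 10.
Augment source->1->2->T: bottleneck 2. Total 12.
No augmenting path remains in the residual graph.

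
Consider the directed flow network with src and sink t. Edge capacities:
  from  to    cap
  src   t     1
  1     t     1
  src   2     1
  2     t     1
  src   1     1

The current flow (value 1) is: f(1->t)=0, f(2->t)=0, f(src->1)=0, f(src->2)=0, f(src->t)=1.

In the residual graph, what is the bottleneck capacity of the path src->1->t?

Residual capacities along the path: src->1: 1, 1->t: 1.
Minimum is 1.

1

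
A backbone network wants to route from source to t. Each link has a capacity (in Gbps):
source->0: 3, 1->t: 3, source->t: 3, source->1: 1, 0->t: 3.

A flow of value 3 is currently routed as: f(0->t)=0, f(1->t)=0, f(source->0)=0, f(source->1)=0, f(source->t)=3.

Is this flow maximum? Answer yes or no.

Residual path source->0->t has bottleneck 3 > 0.
Pushing 3 along it raises the flow to 6, so the given flow is not maximum.

No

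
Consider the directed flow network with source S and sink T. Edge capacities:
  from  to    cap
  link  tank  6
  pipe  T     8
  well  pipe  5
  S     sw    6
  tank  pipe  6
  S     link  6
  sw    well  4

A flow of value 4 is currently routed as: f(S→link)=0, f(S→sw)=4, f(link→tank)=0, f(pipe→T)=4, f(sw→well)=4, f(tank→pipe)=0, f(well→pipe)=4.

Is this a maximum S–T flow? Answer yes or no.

No

Residual path S→link→tank→pipe→T has bottleneck 4 > 0.
Pushing 4 along it raises the flow to 8, so the given flow is not maximum.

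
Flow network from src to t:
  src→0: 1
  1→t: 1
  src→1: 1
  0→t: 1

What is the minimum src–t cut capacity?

Max flow = 2 (via 2 augmenting paths).
In the residual at optimum, the set reachable from src is {src}.
Cut edges: src→1 (cap 1), src→0 (cap 1). Sum = 2.

2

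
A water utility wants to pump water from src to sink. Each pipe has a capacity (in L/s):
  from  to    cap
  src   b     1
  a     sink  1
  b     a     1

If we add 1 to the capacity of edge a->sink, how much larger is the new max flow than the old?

0

Original max flow = 1.
Edge a->sink does not cross the min cut (source side {src}), so extra capacity there cannot help.
New max flow = 1. Increase = 0.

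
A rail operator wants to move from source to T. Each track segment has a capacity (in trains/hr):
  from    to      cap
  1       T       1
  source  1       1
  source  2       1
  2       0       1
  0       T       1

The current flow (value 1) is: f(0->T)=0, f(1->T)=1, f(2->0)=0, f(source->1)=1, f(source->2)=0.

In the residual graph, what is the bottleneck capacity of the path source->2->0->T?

Residual capacities along the path: source->2: 1, 2->0: 1, 0->T: 1.
Minimum is 1.

1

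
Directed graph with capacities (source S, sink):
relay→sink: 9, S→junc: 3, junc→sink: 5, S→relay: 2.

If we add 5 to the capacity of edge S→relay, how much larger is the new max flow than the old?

Original max flow = 5.
After raising cap(S→relay), augmenting paths through that edge carry 5 more units.
New max flow = 10. Increase = 5.

5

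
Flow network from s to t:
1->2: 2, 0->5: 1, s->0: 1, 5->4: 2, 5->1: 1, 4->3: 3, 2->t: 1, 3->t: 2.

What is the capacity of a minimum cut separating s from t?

1

Max flow = 1 (via 1 augmenting path).
In the residual at optimum, the set reachable from s is {s}.
Cut edges: s->0 (cap 1). Sum = 1.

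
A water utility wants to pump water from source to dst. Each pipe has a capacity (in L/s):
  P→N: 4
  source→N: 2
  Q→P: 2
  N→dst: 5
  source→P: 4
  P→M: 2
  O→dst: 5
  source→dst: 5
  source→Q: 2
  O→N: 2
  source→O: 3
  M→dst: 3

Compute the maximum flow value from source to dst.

Augment source→dst: bottleneck 5. Total 5.
Augment source→O→dst: bottleneck 3. Total 8.
Augment source→N→dst: bottleneck 2. Total 10.
Augment source→P→M→dst: bottleneck 2. Total 12.
Augment source→P→N→dst: bottleneck 2. Total 14.
Augment source→Q→P→N→dst: bottleneck 1. Total 15.
No augmenting path remains in the residual graph.

15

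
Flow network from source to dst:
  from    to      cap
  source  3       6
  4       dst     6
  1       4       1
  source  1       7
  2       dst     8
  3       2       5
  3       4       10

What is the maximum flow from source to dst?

Augment source->3->2->dst: bottleneck 5. Total 5.
Augment source->3->4->dst: bottleneck 1. Total 6.
Augment source->1->4->dst: bottleneck 1. Total 7.
No augmenting path remains in the residual graph.

7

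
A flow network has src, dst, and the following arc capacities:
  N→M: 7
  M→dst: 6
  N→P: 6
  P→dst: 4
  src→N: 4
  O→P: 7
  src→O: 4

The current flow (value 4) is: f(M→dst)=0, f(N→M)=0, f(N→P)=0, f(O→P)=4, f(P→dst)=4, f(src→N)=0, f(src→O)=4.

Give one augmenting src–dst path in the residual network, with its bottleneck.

src→N→M→dst, bottleneck 4

Residual along src→N→M→dst: src→N: 4, N→M: 7, M→dst: 6.
Bottleneck = min = 4.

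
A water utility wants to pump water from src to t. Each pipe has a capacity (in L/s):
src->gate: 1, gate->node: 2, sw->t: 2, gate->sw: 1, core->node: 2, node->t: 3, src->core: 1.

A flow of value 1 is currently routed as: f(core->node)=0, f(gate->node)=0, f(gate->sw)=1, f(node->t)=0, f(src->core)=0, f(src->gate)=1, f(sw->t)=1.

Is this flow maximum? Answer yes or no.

No

Residual path src->core->node->t has bottleneck 1 > 0.
Pushing 1 along it raises the flow to 2, so the given flow is not maximum.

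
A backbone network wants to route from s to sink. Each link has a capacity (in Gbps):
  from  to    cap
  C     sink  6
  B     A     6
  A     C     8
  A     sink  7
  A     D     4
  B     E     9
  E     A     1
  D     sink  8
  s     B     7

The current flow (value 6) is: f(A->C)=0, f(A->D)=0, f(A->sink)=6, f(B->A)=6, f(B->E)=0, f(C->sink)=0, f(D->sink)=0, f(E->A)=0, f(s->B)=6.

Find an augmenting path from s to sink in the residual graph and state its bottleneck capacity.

Residual along s->B->E->A->sink: s->B: 1, B->E: 9, E->A: 1, A->sink: 1.
Bottleneck = min = 1.

s->B->E->A->sink, bottleneck 1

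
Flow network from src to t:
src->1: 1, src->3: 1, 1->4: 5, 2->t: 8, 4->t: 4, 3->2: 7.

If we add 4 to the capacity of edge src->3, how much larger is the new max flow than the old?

Original max flow = 2.
After raising cap(src->3), augmenting paths through that edge carry 4 more units.
New max flow = 6. Increase = 4.

4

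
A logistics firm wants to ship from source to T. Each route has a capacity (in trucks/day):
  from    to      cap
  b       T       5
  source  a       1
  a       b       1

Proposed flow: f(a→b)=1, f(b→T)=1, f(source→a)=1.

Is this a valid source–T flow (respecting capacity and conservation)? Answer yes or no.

Every edge has 0 ≤ f(e) ≤ cap(e).
At each intermediate node, inflow equals outflow.

Yes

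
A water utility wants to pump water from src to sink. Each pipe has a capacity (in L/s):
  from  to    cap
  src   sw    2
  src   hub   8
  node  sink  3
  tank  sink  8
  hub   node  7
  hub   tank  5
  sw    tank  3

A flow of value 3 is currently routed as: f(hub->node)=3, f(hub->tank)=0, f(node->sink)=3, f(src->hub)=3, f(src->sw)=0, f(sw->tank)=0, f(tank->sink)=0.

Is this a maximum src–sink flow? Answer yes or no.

Residual path src->hub->tank->sink has bottleneck 5 > 0.
Pushing 5 along it raises the flow to 8, so the given flow is not maximum.

No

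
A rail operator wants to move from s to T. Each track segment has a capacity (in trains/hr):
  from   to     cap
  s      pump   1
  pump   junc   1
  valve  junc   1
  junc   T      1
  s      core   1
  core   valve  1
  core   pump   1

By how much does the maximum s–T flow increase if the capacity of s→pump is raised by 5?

0

Original max flow = 1.
Edge s→pump does not cross the min cut (source side {core, junc, pump, s, valve}), so extra capacity there cannot help.
New max flow = 1. Increase = 0.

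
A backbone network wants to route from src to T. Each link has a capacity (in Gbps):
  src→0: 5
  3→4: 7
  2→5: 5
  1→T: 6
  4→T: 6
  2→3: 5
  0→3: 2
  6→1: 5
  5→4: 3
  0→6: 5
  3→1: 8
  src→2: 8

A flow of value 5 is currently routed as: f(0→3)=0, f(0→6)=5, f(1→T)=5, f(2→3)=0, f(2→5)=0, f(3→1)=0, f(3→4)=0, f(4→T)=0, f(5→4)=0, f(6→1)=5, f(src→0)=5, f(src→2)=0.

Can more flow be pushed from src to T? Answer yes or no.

Yes

Residual path src→2→3→1→T has bottleneck 1 > 0.
Pushing 1 along it raises the flow to 6, so the given flow is not maximum.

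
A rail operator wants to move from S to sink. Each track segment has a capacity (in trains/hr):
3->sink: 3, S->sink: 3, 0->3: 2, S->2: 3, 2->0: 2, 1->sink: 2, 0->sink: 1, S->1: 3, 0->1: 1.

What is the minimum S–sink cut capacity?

Max flow = 7 (via 4 augmenting paths).
In the residual at optimum, the set reachable from S is {1, 2, S}.
Cut edges: S->sink (cap 3), 2->0 (cap 2), 1->sink (cap 2). Sum = 7.

7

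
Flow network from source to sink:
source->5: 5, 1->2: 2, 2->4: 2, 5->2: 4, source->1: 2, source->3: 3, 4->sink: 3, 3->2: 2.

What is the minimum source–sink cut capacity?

2

Max flow = 2 (via 1 augmenting path).
In the residual at optimum, the set reachable from source is {1, 2, 3, 5, source}.
Cut edges: 2->4 (cap 2). Sum = 2.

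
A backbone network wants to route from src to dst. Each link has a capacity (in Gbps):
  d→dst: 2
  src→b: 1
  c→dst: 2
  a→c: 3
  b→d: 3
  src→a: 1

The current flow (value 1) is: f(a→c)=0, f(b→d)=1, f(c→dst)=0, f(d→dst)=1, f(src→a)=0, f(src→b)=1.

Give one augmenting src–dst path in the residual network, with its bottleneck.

Residual along src→a→c→dst: src→a: 1, a→c: 3, c→dst: 2.
Bottleneck = min = 1.

src→a→c→dst, bottleneck 1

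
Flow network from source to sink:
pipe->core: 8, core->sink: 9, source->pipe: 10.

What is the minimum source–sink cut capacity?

Max flow = 8 (via 1 augmenting path).
In the residual at optimum, the set reachable from source is {pipe, source}.
Cut edges: pipe->core (cap 8). Sum = 8.

8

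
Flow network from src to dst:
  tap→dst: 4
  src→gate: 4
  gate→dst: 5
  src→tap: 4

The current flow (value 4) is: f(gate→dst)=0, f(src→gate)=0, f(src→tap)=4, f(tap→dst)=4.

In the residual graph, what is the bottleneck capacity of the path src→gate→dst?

Residual capacities along the path: src→gate: 4, gate→dst: 5.
Minimum is 4.

4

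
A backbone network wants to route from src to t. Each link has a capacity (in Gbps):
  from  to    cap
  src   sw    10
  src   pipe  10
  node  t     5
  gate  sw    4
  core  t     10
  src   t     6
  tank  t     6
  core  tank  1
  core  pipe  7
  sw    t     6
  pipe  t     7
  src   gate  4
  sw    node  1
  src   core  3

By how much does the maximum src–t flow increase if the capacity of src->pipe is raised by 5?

Original max flow = 23.
Edge src->pipe does not cross the min cut (source side {gate, pipe, src, sw}), so extra capacity there cannot help.
New max flow = 23. Increase = 0.

0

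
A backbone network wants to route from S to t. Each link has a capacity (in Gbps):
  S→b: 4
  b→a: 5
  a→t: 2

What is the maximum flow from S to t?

Augment S→b→a→t: bottleneck 2. Total 2.
No augmenting path remains in the residual graph.

2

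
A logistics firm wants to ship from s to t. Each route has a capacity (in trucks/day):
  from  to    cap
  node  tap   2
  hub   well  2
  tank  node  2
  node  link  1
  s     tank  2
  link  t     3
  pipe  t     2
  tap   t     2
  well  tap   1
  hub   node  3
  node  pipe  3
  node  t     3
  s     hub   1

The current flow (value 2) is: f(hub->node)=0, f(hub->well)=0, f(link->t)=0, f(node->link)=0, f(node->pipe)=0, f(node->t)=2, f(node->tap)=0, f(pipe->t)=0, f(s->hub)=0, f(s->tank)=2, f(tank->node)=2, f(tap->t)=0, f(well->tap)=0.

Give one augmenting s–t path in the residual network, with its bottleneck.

s->hub->node->t, bottleneck 1

Residual along s->hub->node->t: s->hub: 1, hub->node: 3, node->t: 1.
Bottleneck = min = 1.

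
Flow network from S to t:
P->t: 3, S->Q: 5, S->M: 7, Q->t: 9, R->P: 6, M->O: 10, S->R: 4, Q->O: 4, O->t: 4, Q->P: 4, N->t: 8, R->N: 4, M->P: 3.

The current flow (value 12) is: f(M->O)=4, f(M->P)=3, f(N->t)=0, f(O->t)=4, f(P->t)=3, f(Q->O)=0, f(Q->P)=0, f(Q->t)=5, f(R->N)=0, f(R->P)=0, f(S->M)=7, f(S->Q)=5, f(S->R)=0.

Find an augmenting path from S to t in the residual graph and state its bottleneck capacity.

Residual along S->R->N->t: S->R: 4, R->N: 4, N->t: 8.
Bottleneck = min = 4.

S->R->N->t, bottleneck 4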